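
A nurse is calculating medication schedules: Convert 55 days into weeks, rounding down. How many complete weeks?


Total days: 55
Days per week: 7
Division: 55 / 7 = 7 remainder 6
Complete weeks: 7
Remaining days: 6

7


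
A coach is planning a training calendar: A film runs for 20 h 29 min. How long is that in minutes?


Hours: 20
Minutes: 29
Convert hours to minutes: 20 x 60 = 1200
Add remaining minutes: 1200 + 29 = 1229

1229


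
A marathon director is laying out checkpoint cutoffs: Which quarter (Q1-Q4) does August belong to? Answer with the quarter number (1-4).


Month: August (month 8)
Q1: January-March (months 1-3)
Q2: April-June (months 4-6)
Q3: July-September (months 7-9)
Q4: October-December (months 10-12)
Month 8 falls in Q3

3


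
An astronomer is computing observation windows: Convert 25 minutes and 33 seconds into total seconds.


Minutes: 25
Seconds: 33
Convert minutes to seconds: 25 x 60 = 1500
Add remaining seconds: 1500 + 33 = 1533

1533


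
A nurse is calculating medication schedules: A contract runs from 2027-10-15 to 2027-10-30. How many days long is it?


Start date: 2027-10-15
End date: 2027-10-30
Oct 2027: +15 days
Total: 15 days

15


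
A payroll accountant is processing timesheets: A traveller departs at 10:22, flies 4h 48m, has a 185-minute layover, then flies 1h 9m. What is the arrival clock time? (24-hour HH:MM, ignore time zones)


Depart: 10:22
Leg 1: +288 min -> 15:10
Layover: +185 min -> 18:15
Leg 2: +69 min -> 19:24
Total travel: 542 minutes = 9h 2m
Arrival: 19:24

19:24


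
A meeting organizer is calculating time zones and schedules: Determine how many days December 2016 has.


Month: December
Year: 2016
December is a 31-day month
Total: 31 days

31


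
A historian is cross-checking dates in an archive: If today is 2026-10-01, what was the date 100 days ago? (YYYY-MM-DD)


Start: 2026-10-01
Subtracting 100 days
Days already passed in October: 1
After going back through October: 99 more days to subtract
September 2026: 30 days, 69 remaining
August 2026: 31 days, 38 remaining
July 2026: 31 days, 7 remaining
June 2026 has 30 days, need 7
Result: 2026-06-23

2026-06-23


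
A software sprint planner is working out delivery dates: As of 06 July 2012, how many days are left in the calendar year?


Start: July 06, 2012
End: December 31, 2012
Days left in July: 25
August: 31
September: 30
October: 31
November: 30
... plus remaining months
Sum of remaining months: 153
Total: 25 + 153 = 178

178


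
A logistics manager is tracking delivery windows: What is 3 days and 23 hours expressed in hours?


Days: 3
Extra hours: 23
Hours per day: 24
Days to hours: 3 x 24 = 72
Total: 72 + 23 = 95

95


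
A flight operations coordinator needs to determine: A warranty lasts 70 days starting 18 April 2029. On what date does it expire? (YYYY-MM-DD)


Start: 2029-04-18
Adding 70 days
Days remaining in April: 12
After April: 58 days still to add
May 2029: 31 days, 27 remaining
June 2029 has 30 days, need 27
Result: 2029-06-27

2029-06-27


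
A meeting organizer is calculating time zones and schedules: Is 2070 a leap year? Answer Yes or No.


Year: 2070
Divisible by 4? 2070 / 4 = 517.5 -> No
Not divisible by 4, so NOT a leap year

No


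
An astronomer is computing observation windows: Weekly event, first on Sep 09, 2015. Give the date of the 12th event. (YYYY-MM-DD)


First occurrence: 2015-09-09 (occurrence 1)
Each occurrence is 7 days after the previous.
Occurrence 12 is 11 weeks after the first.
11 weeks = 77 days
2015-09-09 + 77 days = 2015-11-25

2015-11-25


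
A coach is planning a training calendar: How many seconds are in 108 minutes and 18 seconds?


Minutes: 108
Extra seconds: 18
Seconds per minute: 60
Minutes to seconds: 108 x 60 = 6480
Total: 6480 + 18 = 6498

6498


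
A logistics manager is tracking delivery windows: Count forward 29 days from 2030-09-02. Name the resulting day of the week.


Start: 2030-09-02 (Monday)
Step 1 - find target date: add 29 days
  2030-09-02 + 29 days = 2030-10-01
Step 2 - day of week:
  29 mod 7 = 1
  Monday + 1 days -> Tuesday
Result: Tuesday (2030-10-01)

Tuesday


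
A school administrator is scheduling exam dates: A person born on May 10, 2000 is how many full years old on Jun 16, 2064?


Birth: 2000-05-10
Reference: 2064-06-16
Year difference: 2064 - 2000 = 64
Has birthday (05-10) occurred by 06-16? Yes
Age in full years: 64

64


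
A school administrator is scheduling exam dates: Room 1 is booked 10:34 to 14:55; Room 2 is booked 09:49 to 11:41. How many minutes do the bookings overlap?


Interval A: [634, 895] minutes from midnight
Interval B: [589, 701] minutes from midnight
Overlap start = max(634, 589) = 634
Overlap end = min(895, 701) = 701
Overlap = 701 - 634 = 67 minutes

67


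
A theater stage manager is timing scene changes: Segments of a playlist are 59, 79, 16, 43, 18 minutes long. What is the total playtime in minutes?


Durations: 59, 79, 16, 43, 18
Running sum: 59
+ 79 = 138
+ 16 = 154
+ 43 = 197
+ 18 = 215
Total duration: 215 minutes
That is 3 hours and 35 minutes

215


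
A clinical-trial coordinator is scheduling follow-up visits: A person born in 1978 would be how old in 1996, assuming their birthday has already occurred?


Birth year: 1978
Current year: 1996
Age = current year - birth year
Age = 1996 - 1978 = 18

18


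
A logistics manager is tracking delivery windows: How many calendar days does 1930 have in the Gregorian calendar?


Year: 1930
Check leap year rules:
Divisible by 4? No
1930 is not a leap year
Days: 365

365


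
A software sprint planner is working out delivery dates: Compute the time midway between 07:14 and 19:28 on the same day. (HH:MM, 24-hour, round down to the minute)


Start time: 07:14 = 434 minutes from midnight
End time: 19:28 = 1168 minutes from midnight
Sum: 434 + 1168 = 1602
Midpoint: 1602 / 2 = 801 minutes
Convert: 801 / 60 = 13 hours, 21 minutes
Result: 13:21

13:21


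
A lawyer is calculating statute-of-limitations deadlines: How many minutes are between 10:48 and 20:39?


Start time: 10:48 = 648 minutes from midnight
End time: 20:39 = 1239 minutes from midnight
Difference: 1239 - 648 = 591 minutes
That is 9 hours and 51 minutes

591


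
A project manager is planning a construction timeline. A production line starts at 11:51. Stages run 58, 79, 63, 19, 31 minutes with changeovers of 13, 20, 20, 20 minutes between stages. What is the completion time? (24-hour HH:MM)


Start: 11:51 = 711 min from midnight
  after task 1 (58 min): 12:49
  after break (13 min): 13:02
  after task 2 (79 min): 14:21
  after break (20 min): 14:41
  after task 3 (63 min): 15:44
  after break (20 min): 16:04
  after task 4 (19 min): 16:23
  after break (20 min): 16:43
  after task 5 (31 min): 17:14
Total elapsed: 323 minutes
End time: 17:14

17:14


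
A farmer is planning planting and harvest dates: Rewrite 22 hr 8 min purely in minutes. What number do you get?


Hours: 22
Extra minutes: 8
Minutes per hour: 60
Hours to minutes: 22 x 60 = 1320
Total: 1320 + 8 = 1328

1328


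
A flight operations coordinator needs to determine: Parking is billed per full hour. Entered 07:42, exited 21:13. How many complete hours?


Start: 07:42
End: 21:13
Hour difference: 21 - 7 = 14 hours
Minute difference: 13 - 42 = -29 minutes
Total minutes: 811
Complete hours: 811 / 60 = 13 (remainder 31)

13


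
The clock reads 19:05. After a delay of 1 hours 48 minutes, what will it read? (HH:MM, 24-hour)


Start time: 19:05
Adding: 1 hours 48 minutes
Minutes: 5 + 48 = 53
Hours: 19 + 1 + 0 = 20
Result: 20:53

20:53


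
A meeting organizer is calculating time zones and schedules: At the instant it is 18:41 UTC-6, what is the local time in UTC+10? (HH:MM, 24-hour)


Local time: 18:41 at UTC-6 (offset -6h)
Target zone: UTC+10 (offset 10h)
Difference: 10 - (-6) = 16 hours
Calculation: 18 + (16) = 34
Wraparound: (34) mod 24 = 10
Result: 10:41

10:41


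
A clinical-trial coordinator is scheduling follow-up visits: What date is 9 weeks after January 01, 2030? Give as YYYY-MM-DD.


Start: 2030-01-01
Weeks to add: 9
Convert to days: 9 x 7 = 63 days
Add 63 days to 2030-01-01
Result: 2030-03-05

2030-03-05


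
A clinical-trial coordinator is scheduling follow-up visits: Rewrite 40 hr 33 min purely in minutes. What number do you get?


Hours: 40
Extra minutes: 33
Minutes per hour: 60
Hours to minutes: 40 x 60 = 2400
Total: 2400 + 33 = 2433

2433


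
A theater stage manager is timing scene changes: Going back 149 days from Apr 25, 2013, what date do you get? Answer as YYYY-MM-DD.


Start: 2013-04-25
Subtracting 149 days
Days already passed in April: 25
After going back through April: 124 more days to subtract
March 2013: 31 days, 93 remaining
February 2013: 28 days, 65 remaining
January 2013: 31 days, 34 remaining
December 2012: 31 days, 3 remaining
Result: 2012-11-27

2012-11-27


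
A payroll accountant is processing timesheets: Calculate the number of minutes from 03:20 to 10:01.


Start time: 03:20 = 200 minutes from midnight
End time: 10:01 = 601 minutes from midnight
Difference: 601 - 200 = 401 minutes
That is 6 hours and 41 minutes

401


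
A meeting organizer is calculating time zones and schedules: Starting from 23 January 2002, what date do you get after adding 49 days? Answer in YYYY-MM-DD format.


Start: 2002-01-23
Adding 49 days
Days remaining in January: 8
After January: 41 days still to add
February 2002: 28 days, 13 remaining
March 2002 has 31 days, need 13
Result: 2002-03-13

2002-03-13


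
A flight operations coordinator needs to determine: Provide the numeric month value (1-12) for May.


Calendar month order:
4. April
5. May <--
6. June
May is month number 5

5


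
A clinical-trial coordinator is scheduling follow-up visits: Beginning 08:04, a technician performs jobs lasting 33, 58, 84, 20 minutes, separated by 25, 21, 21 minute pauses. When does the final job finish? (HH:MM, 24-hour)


Start: 08:04 = 484 min from midnight
  after task 1 (33 min): 08:37
  after break (25 min): 09:02
  after task 2 (58 min): 10:00
  after break (21 min): 10:21
  after task 3 (84 min): 11:45
  after break (21 min): 12:06
  after task 4 (20 min): 12:26
Total elapsed: 262 minutes
End time: 12:26

12:26


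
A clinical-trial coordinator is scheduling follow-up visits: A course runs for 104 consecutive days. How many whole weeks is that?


Total days: 104
Days per week: 7
Division: 104 / 7 = 14 remainder 6
Complete weeks: 14
Remaining days: 6

14


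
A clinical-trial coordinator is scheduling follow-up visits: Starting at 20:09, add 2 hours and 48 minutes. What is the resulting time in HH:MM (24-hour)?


Start time: 20:09
Adding: 2 hours 48 minutes
Minutes: 9 + 48 = 57
Hours: 20 + 2 + 0 = 22
Result: 22:57

22:57


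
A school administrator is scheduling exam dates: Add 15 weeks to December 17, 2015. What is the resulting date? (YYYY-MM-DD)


Start: 2015-12-17
Weeks to add: 15
Convert to days: 15 x 7 = 105 days
Add 105 days to 2015-12-17
Result: 2016-03-31

2016-03-31


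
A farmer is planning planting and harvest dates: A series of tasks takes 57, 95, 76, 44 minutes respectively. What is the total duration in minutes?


Durations: 57, 95, 76, 44
Running sum: 57
+ 95 = 152
+ 76 = 228
+ 44 = 272
Total duration: 272 minutes
That is 4 hours and 32 minutes

272


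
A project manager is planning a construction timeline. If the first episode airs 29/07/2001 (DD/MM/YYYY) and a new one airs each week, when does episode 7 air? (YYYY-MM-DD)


First occurrence: 2001-07-29 (occurrence 1)
Each occurrence is 7 days after the previous.
Occurrence 7 is 6 weeks after the first.
6 weeks = 42 days
2001-07-29 + 42 days = 2001-09-09

2001-09-09


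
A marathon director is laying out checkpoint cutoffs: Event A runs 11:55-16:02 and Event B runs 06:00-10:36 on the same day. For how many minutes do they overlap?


Interval A: [715, 962] minutes from midnight
Interval B: [360, 636] minutes from midnight
Overlap start = max(715, 360) = 715
Overlap end = min(962, 636) = 636
End <= start, so the intervals do not overlap: 0 minutes

0


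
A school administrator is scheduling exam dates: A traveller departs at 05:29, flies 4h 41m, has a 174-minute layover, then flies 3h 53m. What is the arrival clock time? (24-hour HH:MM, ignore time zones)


Depart: 05:29
Leg 1: +281 min -> 10:10
Layover: +174 min -> 13:04
Leg 2: +233 min -> 16:57
Total travel: 688 minutes = 11h 28m
Arrival: 16:57

16:57


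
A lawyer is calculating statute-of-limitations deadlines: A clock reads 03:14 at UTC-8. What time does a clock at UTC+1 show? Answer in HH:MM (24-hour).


Local time: 03:14 at UTC-8 (offset -8h)
Target zone: UTC+1 (offset 1h)
Difference: 1 - (-8) = 9 hours
Calculation: 3 + (9) = 12
Result: 12:14

12:14


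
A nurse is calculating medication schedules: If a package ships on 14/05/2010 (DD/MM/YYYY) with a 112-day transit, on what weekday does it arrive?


Start: 2010-05-14 (Friday)
Step 1 - find target date: add 112 days
  2010-05-14 + 112 days = 2010-09-03
Step 2 - day of week:
  112 mod 7 = 0
  Friday + 0 days -> Friday
Result: Friday (2010-09-03)

Friday


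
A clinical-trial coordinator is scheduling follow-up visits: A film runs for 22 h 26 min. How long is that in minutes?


Hours: 22
Minutes: 26
Convert hours to minutes: 22 x 60 = 1320
Add remaining minutes: 1320 + 26 = 1346

1346


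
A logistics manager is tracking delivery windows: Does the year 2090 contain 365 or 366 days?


Year: 2090
Check leap year rules:
Divisible by 4? No
2090 is not a leap year
Days: 365

365


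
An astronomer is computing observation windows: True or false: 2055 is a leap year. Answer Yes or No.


Year: 2055
Divisible by 4? 2055 / 4 = 513.75 -> No
Not divisible by 4, so NOT a leap year

No


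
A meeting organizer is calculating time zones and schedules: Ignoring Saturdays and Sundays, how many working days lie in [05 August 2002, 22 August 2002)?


Start: 2002-08-05 (Monday)
End (exclusive): 2002-08-22 (Thursday)
Total calendar days: 17
Full weeks: 17 // 7 = 2 -> 10 weekdays
Remaining 3 days starting on Monday:
  Mon(w), Tue(w), Wed(w) -> 3 weekdays
Total business days: 10 + 3 = 13

13


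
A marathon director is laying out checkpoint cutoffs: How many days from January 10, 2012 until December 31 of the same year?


Start: January 10, 2012
End: December 31, 2012
Days left in January: 21
February: 29
March: 31
April: 30
May: 31
... plus remaining months
Sum of remaining months: 335
Total: 21 + 335 = 356

356


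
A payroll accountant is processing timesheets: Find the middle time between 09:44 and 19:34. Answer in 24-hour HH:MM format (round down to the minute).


Start time: 09:44 = 584 minutes from midnight
End time: 19:34 = 1174 minutes from midnight
Sum: 584 + 1174 = 1758
Midpoint: 1758 / 2 = 879 minutes
Convert: 879 / 60 = 14 hours, 39 minutes
Result: 14:39

14:39


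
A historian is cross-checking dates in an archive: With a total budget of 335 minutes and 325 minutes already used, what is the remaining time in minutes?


Total budget: 335 minutes
Time used: 325 minutes
Remaining: 335 - 325 = 10 minutes
Percent used: 97.0%
Percent remaining: 3.0%

10


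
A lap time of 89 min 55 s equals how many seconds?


Minutes: 89
Seconds: 55
Convert minutes to seconds: 89 x 60 = 5340
Add remaining seconds: 5340 + 55 = 5395

5395


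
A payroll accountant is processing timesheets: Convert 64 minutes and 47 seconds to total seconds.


Minutes: 64
Extra seconds: 47
Seconds per minute: 60
Minutes to seconds: 64 x 60 = 3840
Total: 3840 + 47 = 3887

3887


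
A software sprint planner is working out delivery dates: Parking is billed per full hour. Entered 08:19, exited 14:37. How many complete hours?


Start: 08:19
End: 14:37
Hour difference: 14 - 8 = 6 hours
Minute difference: 37 - 19 = 18 minutes
Total minutes: 378
Complete hours: 378 / 60 = 6 (remainder 18)

6


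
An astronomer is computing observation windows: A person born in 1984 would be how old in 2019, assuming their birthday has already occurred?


Birth year: 1984
Current year: 2019
Age = current year - birth year
Age = 2019 - 1984 = 35

35


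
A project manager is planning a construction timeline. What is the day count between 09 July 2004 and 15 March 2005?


Start date: 2004-07-09
End date: 2005-03-15
Jul 2004: +23 days
Aug 2004: +31 days
Sep 2004: +30 days
... (6 more months)
Total: 249 days

249


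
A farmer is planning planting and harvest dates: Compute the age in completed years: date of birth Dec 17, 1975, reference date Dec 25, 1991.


Birth: 1975-12-17
Reference: 1991-12-25
Year difference: 1991 - 1975 = 16
Has birthday (12-17) occurred by 12-25? Yes
Age in full years: 16

16


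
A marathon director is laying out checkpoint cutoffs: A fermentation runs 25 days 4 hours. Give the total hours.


Days: 25
Extra hours: 4
Hours per day: 24
Days to hours: 25 x 24 = 600
Total: 600 + 4 = 604

604


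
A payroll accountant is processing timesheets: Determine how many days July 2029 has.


Month: July
Year: 2029
July is a 31-day month
Total: 31 days

31


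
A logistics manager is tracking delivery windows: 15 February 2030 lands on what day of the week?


Date: 2030-02-15
January 1, 2030 is a Tuesday
Day of year: 46
Offset from Jan 1: 45 days
45 mod 7 = 3
Result: Friday

Friday


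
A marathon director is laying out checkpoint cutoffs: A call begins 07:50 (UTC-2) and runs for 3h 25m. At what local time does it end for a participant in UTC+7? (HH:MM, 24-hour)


Start: 07:50 in UTC-2
Step 1 - add duration:
  minutes: 50 + 25 = 75 (carry 1h)
  hours: 7 + 3 + 1 = 11
  end in UTC-2: 11:15
Step 2 - convert UTC-2 -> UTC+7:
  offset difference: 7 - (-2) = 9 hours
  11 + (9) = 20 -> mod 24 = 20
Result: 20:15 in UTC+7

20:15


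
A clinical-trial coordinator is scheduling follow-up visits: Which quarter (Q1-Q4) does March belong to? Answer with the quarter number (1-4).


Month: March (month 3)
Q1: January-March (months 1-3)
Q2: April-June (months 4-6)
Q3: July-September (months 7-9)
Q4: October-December (months 10-12)
Month 3 falls in Q1

1


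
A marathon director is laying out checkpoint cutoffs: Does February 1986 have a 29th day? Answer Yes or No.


Year: 1986
Divisible by 4? 1986 / 4 = 496.5 -> No
Not divisible by 4, so NOT a leap year

No


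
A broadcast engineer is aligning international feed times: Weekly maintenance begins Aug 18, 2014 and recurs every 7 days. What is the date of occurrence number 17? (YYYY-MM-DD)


First occurrence: 2014-08-18 (occurrence 1)
Each occurrence is 7 days after the previous.
Occurrence 17 is 16 weeks after the first.
16 weeks = 112 days
2014-08-18 + 112 days = 2014-12-08

2014-12-08


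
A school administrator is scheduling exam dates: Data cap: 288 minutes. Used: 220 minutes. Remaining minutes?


Total budget: 288 minutes
Time used: 220 minutes
Remaining: 288 - 220 = 68 minutes
Percent used: 76.4%
Percent remaining: 23.6%

68


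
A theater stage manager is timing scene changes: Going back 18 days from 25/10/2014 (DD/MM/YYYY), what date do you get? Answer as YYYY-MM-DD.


Start: 2014-10-25
Subtracting 18 days
Days already passed in October: 25
Result: 2014-10-07

2014-10-07


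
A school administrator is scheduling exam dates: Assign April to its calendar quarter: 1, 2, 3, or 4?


Month: April (month 4)
Q1: January-March (months 1-3)
Q2: April-June (months 4-6)
Q3: July-September (months 7-9)
Q4: October-December (months 10-12)
Month 4 falls in Q2

2


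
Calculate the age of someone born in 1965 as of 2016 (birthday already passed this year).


Birth year: 1965
Current year: 2016
Age = current year - birth year
Age = 2016 - 1965 = 51

51


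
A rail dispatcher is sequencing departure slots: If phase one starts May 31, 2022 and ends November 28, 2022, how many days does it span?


Start date: 2022-05-31
End date: 2022-11-28
May 2022: +1 days
Jun 2022: +30 days
Jul 2022: +31 days
... (4 more months)
Total: 181 days

181


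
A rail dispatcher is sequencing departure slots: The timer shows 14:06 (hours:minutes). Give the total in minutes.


Hours: 14
Minutes: 6
Convert hours to minutes: 14 x 60 = 840
Add remaining minutes: 840 + 6 = 846

846


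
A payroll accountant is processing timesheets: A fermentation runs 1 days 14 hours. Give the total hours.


Days: 1
Extra hours: 14
Hours per day: 24
Days to hours: 1 x 24 = 24
Total: 24 + 14 = 38

38


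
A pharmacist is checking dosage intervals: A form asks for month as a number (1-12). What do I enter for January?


Calendar month order:
1. January <--
2. February
January is month number 1

1


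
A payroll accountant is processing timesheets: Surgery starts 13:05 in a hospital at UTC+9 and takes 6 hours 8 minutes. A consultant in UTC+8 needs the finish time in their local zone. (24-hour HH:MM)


Start: 13:05 in UTC+9
Step 1 - add duration:
  minutes: 5 + 8 = 13
  hours: 13 + 6 + 0 = 19
  end in UTC+9: 19:13
Step 2 - convert UTC+9 -> UTC+8:
  offset difference: 8 - (9) = -1 hours
  19 + (-1) = 18 -> mod 24 = 18
Result: 18:13 in UTC+8

18:13


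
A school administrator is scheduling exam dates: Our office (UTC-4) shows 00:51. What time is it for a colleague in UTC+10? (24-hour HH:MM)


Local time: 00:51 at UTC-4 (offset -4h)
Target zone: UTC+10 (offset 10h)
Difference: 10 - (-4) = 14 hours
Calculation: 0 + (14) = 14
Result: 14:51

14:51


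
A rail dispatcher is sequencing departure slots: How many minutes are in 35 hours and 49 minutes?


Hours: 35
Extra minutes: 49
Minutes per hour: 60
Hours to minutes: 35 x 60 = 2100
Total: 2100 + 49 = 2149

2149


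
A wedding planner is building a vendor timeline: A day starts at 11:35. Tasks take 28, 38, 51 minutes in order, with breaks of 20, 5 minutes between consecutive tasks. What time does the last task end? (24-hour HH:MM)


Start: 11:35 = 695 min from midnight
  after task 1 (28 min): 12:03
  after break (20 min): 12:23
  after task 2 (38 min): 13:01
  after break (5 min): 13:06
  after task 3 (51 min): 13:57
Total elapsed: 142 minutes
End time: 13:57

13:57


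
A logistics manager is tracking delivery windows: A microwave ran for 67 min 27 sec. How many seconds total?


Minutes: 67
Extra seconds: 27
Seconds per minute: 60
Minutes to seconds: 67 x 60 = 4020
Total: 4020 + 27 = 4047

4047


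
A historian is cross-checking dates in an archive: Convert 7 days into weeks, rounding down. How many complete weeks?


Total days: 7
Days per week: 7
Division: 7 / 7 = 1 remainder 0
Complete weeks: 1
Remaining days: 0

1


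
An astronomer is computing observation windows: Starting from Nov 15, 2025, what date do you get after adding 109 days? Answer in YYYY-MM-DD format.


Start: 2025-11-15
Adding 109 days
Days remaining in November: 15
After November: 94 days still to add
December 2025: 31 days, 63 remaining
January 2026: 31 days, 32 remaining
February 2026: 28 days, 4 remaining
March 2026 has 31 days, need 4
Result: 2026-03-04

2026-03-04


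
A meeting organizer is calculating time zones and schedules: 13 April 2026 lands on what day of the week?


Date: 2026-04-13
January 1, 2026 is a Thursday
Day of year: 103
Offset from Jan 1: 102 days
102 mod 7 = 4
Result: Monday

Monday


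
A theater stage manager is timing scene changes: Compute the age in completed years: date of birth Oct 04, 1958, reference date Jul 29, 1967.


Birth: 1958-10-04
Reference: 1967-07-29
Year difference: 1967 - 1958 = 9
Has birthday (10-04) occurred by 07-29? No
Birthday not yet reached this year -> subtract 1
Age in full years: 8

8


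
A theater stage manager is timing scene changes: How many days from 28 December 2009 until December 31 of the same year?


Start: December 28, 2009
End: December 31, 2009
Days left in December: 3
Total: 3 days

3


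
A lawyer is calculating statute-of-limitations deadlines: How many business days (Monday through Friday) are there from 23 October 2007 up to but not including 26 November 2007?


Start: 2007-10-23 (Tuesday)
End (exclusive): 2007-11-26 (Monday)
Total calendar days: 34
Full weeks: 34 // 7 = 4 -> 20 weekdays
Remaining 6 days starting on Tuesday:
  Tue(w), Wed(w), Thu(w), Fri(w), Sat(-), Sun(-) -> 4 weekdays
Total business days: 20 + 4 = 24

24


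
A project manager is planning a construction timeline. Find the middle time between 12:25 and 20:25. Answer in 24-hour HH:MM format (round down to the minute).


Start time: 12:25 = 745 minutes from midnight
End time: 20:25 = 1225 minutes from midnight
Sum: 745 + 1225 = 1970
Midpoint: 1970 / 2 = 985 minutes
Convert: 985 / 60 = 16 hours, 25 minutes
Result: 16:25

16:25


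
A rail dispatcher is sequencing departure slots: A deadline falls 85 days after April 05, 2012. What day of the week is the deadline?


Start: 2012-04-05 (Thursday)
Step 1 - find target date: add 85 days
  2012-04-05 + 85 days = 2012-06-29
Step 2 - day of week:
  85 mod 7 = 1
  Thursday + 1 days -> Friday
Result: Friday (2012-06-29)

Friday


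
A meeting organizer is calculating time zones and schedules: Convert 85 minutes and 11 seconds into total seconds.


Minutes: 85
Seconds: 11
Convert minutes to seconds: 85 x 60 = 5100
Add remaining seconds: 5100 + 11 = 5111

5111


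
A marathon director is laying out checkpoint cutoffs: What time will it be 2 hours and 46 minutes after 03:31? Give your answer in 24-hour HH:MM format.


Start time: 03:31
Adding: 2 hours 46 minutes
Minutes: 31 + 46 = 77
Minute overflow: 77 >= 60, so carry 1 hour, minutes = 17
Hours: 3 + 2 + 1 = 6
Result: 06:17

06:17


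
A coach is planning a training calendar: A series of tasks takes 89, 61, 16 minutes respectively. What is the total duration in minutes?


Durations: 89, 61, 16
Running sum: 89
+ 61 = 150
+ 16 = 166
Total duration: 166 minutes
That is 2 hours and 46 minutes

166


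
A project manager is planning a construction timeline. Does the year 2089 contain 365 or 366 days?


Year: 2089
Check leap year rules:
Divisible by 4? No
2089 is not a leap year
Days: 365

365


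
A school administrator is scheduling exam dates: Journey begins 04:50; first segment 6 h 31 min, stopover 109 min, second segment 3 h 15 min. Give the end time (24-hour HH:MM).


Depart: 04:50
Leg 1: +391 min -> 11:21
Layover: +109 min -> 13:10
Leg 2: +195 min -> 16:25
Total travel: 695 minutes = 11h 35m
Arrival: 16:25

16:25


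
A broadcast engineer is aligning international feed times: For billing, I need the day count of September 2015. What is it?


Month: September
Year: 2015
September is a 30-day month
Total: 30 days

30


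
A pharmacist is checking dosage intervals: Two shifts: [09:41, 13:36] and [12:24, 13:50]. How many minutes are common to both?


Interval A: [581, 816] minutes from midnight
Interval B: [744, 830] minutes from midnight
Overlap start = max(581, 744) = 744
Overlap end = min(816, 830) = 816
Overlap = 816 - 744 = 72 minutes

72


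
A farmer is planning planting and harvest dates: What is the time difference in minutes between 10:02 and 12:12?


Start time: 10:02 = 602 minutes from midnight
End time: 12:12 = 732 minutes from midnight
Difference: 732 - 602 = 130 minutes
That is 2 hours and 10 minutes

130


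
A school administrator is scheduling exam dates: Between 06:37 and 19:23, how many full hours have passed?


Start: 06:37
End: 19:23
Hour difference: 19 - 6 = 13 hours
Minute difference: 23 - 37 = -14 minutes
Total minutes: 766
Complete hours: 766 / 60 = 12 (remainder 46)

12


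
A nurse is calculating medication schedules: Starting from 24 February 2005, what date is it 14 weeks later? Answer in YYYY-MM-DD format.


Start: 2005-02-24
Weeks to add: 14
Convert to days: 14 x 7 = 98 days
Add 98 days to 2005-02-24
Result: 2005-06-02

2005-06-02


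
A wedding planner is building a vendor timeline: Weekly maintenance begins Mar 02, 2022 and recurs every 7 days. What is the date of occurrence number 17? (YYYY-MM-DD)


First occurrence: 2022-03-02 (occurrence 1)
Each occurrence is 7 days after the previous.
Occurrence 17 is 16 weeks after the first.
16 weeks = 112 days
2022-03-02 + 112 days = 2022-06-22

2022-06-22


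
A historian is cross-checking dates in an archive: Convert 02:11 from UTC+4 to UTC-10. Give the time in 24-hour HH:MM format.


Local time: 02:11 at UTC+4 (offset 4h)
Target zone: UTC-10 (offset -10h)
Difference: -10 - (4) = -14 hours
Calculation: 2 + (-14) = -12
Wraparound: (-12) mod 24 = 12
Result: 12:11

12:11


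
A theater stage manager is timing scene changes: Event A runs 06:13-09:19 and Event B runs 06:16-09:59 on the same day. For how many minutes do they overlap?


Interval A: [373, 559] minutes from midnight
Interval B: [376, 599] minutes from midnight
Overlap start = max(373, 376) = 376
Overlap end = min(559, 599) = 559
Overlap = 559 - 376 = 183 minutes

183


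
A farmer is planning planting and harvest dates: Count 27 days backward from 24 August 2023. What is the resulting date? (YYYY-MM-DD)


Start: 2023-08-24
Subtracting 27 days
Days already passed in August: 24
After going back through August: 3 more days to subtract
July 2023 has 31 days, need 3
Result: 2023-07-28

2023-07-28


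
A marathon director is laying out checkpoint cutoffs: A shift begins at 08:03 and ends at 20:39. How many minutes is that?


Start time: 08:03 = 483 minutes from midnight
End time: 20:39 = 1239 minutes from midnight
Difference: 1239 - 483 = 756 minutes
That is 12 hours and 36 minutes

756


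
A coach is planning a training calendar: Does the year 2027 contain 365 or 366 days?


Year: 2027
Check leap year rules:
Divisible by 4? No
2027 is not a leap year
Days: 365

365


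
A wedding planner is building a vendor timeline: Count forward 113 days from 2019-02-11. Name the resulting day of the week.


Start: 2019-02-11 (Monday)
Step 1 - find target date: add 113 days
  2019-02-11 + 113 days = 2019-06-04
Step 2 - day of week:
  113 mod 7 = 1
  Monday + 1 days -> Tuesday
Result: Tuesday (2019-06-04)

Tuesday


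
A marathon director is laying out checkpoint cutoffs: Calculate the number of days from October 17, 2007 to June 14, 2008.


Start date: 2007-10-17
End date: 2008-06-14
Oct 2007: +15 days
Nov 2007: +30 days
Dec 2007: +31 days
... (6 more months)
Total: 241 days

241


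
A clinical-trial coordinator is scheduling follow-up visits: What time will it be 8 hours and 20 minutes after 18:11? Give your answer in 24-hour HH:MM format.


Start time: 18:11
Adding: 8 hours 20 minutes
Minutes: 11 + 20 = 31
Hours: 18 + 8 + 0 = 26
Hour wraparound: 26 mod 24 = 2
Result: 02:31

02:31


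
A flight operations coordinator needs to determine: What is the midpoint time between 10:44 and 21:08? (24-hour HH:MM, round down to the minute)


Start time: 10:44 = 644 minutes from midnight
End time: 21:08 = 1268 minutes from midnight
Sum: 644 + 1268 = 1912
Midpoint: 1912 / 2 = 956 minutes
Convert: 956 / 60 = 15 hours, 56 minutes
Result: 15:56

15:56


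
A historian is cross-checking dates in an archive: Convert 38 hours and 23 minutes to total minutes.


Hours: 38
Extra minutes: 23
Minutes per hour: 60
Hours to minutes: 38 x 60 = 2280
Total: 2280 + 23 = 2303

2303


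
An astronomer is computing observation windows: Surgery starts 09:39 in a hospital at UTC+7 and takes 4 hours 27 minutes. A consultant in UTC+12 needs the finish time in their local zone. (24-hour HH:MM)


Start: 09:39 in UTC+7
Step 1 - add duration:
  minutes: 39 + 27 = 66 (carry 1h)
  hours: 9 + 4 + 1 = 14
  end in UTC+7: 14:06
Step 2 - convert UTC+7 -> UTC+12:
  offset difference: 12 - (7) = 5 hours
  14 + (5) = 19 -> mod 24 = 19
Result: 19:06 in UTC+12

19:06


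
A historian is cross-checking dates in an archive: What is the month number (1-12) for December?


Calendar month order:
11. November
12. December <--
December is month number 12

12


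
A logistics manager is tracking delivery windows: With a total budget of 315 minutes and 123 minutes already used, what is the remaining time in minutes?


Total budget: 315 minutes
Time used: 123 minutes
Remaining: 315 - 123 = 192 minutes
Percent used: 39.0%
Percent remaining: 61.0%

192


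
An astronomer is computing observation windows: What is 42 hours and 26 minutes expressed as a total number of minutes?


Hours: 42
Minutes: 26
Convert hours to minutes: 42 x 60 = 2520
Add remaining minutes: 2520 + 26 = 2546

2546


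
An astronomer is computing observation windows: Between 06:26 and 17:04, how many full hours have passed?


Start: 06:26
End: 17:04
Hour difference: 17 - 6 = 11 hours
Minute difference: 4 - 26 = -22 minutes
Total minutes: 638
Complete hours: 638 / 60 = 10 (remainder 38)

10


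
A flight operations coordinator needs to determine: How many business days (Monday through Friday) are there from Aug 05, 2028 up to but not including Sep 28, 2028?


Start: 2028-08-05 (Saturday)
End (exclusive): 2028-09-28 (Thursday)
Total calendar days: 54
Full weeks: 54 // 7 = 7 -> 35 weekdays
Remaining 5 days starting on Saturday:
  Sat(-), Sun(-), Mon(w), Tue(w), Wed(w) -> 3 weekdays
Total business days: 35 + 3 = 38

38


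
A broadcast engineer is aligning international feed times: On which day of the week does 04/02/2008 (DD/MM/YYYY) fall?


Date: 2008-02-04
January 1, 2008 is a Tuesday
Day of year: 35
Offset from Jan 1: 34 days
34 mod 7 = 6
Result: Monday

Monday


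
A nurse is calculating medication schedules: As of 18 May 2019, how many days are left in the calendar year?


Start: May 18, 2019
End: December 31, 2019
Days left in May: 13
June: 30
July: 31
August: 31
September: 30
... plus remaining months
Sum of remaining months: 214
Total: 13 + 214 = 227

227


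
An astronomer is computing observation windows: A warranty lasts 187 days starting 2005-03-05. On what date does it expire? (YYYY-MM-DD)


Start: 2005-03-05
Adding 187 days
Days remaining in March: 26
After March: 161 days still to add
April 2005: 30 days, 131 remaining
May 2005: 31 days, 100 remaining
June 2005: 30 days, 70 remaining
July 2005: 31 days, 39 remaining
Result: 2005-09-08

2005-09-08


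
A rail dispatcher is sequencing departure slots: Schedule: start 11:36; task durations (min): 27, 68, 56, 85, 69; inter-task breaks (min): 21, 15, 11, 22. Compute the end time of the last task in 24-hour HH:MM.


Start: 11:36 = 696 min from midnight
  after task 1 (27 min): 12:03
  after break (21 min): 12:24
  after task 2 (68 min): 13:32
  after break (15 min): 13:47
  after task 3 (56 min): 14:43
  after break (11 min): 14:54
  after task 4 (85 min): 16:19
  after break (22 min): 16:41
  after task 5 (69 min): 17:50
Total elapsed: 374 minutes
End time: 17:50

17:50


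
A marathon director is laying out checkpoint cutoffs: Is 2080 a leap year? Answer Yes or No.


Year: 2080
Divisible by 4? 2080 / 4 = 520.0 -> Yes
Divisible by 100? 2080 / 100 = 20.8 -> No
Divisible by 4 but not 100, so it IS a leap year

Yes


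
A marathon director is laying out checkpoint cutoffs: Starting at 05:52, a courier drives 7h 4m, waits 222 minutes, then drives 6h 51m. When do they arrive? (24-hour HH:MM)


Depart: 05:52
Leg 1: +424 min -> 12:56
Layover: +222 min -> 16:38
Leg 2: +411 min -> 23:29
Total travel: 1057 minutes = 17h 37m
Arrival: 23:29

23:29


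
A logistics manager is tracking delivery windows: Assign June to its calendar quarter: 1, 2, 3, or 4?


Month: June (month 6)
Q1: January-March (months 1-3)
Q2: April-June (months 4-6)
Q3: July-September (months 7-9)
Q4: October-December (months 10-12)
Month 6 falls in Q2

2


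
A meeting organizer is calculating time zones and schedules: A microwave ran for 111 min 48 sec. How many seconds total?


Minutes: 111
Extra seconds: 48
Seconds per minute: 60
Minutes to seconds: 111 x 60 = 6660
Total: 6660 + 48 = 6708

6708


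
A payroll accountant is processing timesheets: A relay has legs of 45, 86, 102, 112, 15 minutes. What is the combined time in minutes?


Durations: 45, 86, 102, 112, 15
Running sum: 45
+ 86 = 131
+ 102 = 233
+ 112 = 345
+ 15 = 360
Total duration: 360 minutes
That is 6 hours and 0 minutes

360


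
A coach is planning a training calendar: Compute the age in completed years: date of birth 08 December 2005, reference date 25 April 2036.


Birth: 2005-12-08
Reference: 2036-04-25
Year difference: 2036 - 2005 = 31
Has birthday (12-08) occurred by 04-25? No
Birthday not yet reached this year -> subtract 1
Age in full years: 30

30


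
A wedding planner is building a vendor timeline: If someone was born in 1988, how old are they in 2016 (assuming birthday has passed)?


Birth year: 1988
Current year: 2016
Age = current year - birth year
Age = 2016 - 1988 = 28

28


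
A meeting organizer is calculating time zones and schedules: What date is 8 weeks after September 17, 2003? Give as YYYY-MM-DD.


Start: 2003-09-17
Weeks to add: 8
Convert to days: 8 x 7 = 56 days
Add 56 days to 2003-09-17
Result: 2003-11-12

2003-11-12


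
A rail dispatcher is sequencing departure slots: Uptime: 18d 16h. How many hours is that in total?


Days: 18
Extra hours: 16
Hours per day: 24
Days to hours: 18 x 24 = 432
Total: 432 + 16 = 448

448


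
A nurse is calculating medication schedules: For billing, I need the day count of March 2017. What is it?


Month: March
Year: 2017
March is a 31-day month
Total: 31 days

31


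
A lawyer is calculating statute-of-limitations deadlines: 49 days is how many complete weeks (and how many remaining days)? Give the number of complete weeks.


Total days: 49
Days per week: 7
Division: 49 / 7 = 7 remainder 0
Complete weeks: 7
Remaining days: 0

7


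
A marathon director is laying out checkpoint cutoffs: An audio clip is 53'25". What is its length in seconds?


Minutes: 53
Seconds: 25
Convert minutes to seconds: 53 x 60 = 3180
Add remaining seconds: 3180 + 25 = 3205

3205


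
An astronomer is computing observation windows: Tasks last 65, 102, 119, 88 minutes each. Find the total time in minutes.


Durations: 65, 102, 119, 88
Running sum: 65
+ 102 = 167
+ 119 = 286
+ 88 = 374
Total duration: 374 minutes
That is 6 hours and 14 minutes

374


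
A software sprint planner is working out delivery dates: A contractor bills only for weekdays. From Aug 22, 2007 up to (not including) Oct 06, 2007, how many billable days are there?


Start: 2007-08-22 (Wednesday)
End (exclusive): 2007-10-06 (Saturday)
Total calendar days: 45
Full weeks: 45 // 7 = 6 -> 30 weekdays
Remaining 3 days starting on Wednesday:
  Wed(w), Thu(w), Fri(w) -> 3 weekdays
Total business days: 30 + 3 = 33

33


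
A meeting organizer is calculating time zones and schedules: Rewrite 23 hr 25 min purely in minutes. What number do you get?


Hours: 23
Extra minutes: 25
Minutes per hour: 60
Hours to minutes: 23 x 60 = 1380
Total: 1380 + 25 = 1405

1405


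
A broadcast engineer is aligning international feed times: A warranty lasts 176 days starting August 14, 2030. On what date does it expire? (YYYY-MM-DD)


Start: 2030-08-14
Adding 176 days
Days remaining in August: 17
After August: 159 days still to add
September 2030: 30 days, 129 remaining
October 2030: 31 days, 98 remaining
November 2030: 30 days, 68 remaining
December 2030: 31 days, 37 remaining
Result: 2031-02-06

2031-02-06


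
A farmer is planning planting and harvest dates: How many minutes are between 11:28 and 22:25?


Start time: 11:28 = 688 minutes from midnight
End time: 22:25 = 1345 minutes from midnight
Difference: 1345 - 688 = 657 minutes
That is 10 hours and 57 minutes

657


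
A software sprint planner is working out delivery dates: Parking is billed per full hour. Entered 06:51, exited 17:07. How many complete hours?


Start: 06:51
End: 17:07
Hour difference: 17 - 6 = 11 hours
Minute difference: 7 - 51 = -44 minutes
Total minutes: 616
Complete hours: 616 / 60 = 10 (remainder 16)

10
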